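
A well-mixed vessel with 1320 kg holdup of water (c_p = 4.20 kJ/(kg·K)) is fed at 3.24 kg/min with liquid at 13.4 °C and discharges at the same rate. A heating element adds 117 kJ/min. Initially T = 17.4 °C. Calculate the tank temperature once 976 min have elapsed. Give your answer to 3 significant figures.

21.6 °C

Energy balance: M c_p dT/dt = ṁ c_p (T_in − T) + 117.
τ = M/ṁ = 407.41 min; T_ss = T_in + Q̇/(ṁ c_p) = 13.4 + 117/(3.24·4.20) = 21.998 °C.
This is linear first-order; T(t) = T_ss + (T₀ − T_ss) e^(−t/τ).
T(976) = 21.998 + (-4.5979)·e^(−976/407.41) = 21.998 + (-4.5979)·0.091115 = 21.579 °C.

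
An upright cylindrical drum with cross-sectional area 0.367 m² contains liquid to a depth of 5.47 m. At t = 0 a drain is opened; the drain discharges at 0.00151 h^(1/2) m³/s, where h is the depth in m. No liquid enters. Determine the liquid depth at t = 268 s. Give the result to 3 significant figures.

With no inflow, A dh/dt = −0.00151 √h.
This is separable: 2 d(√h)/dt = −0.00151/A, so √h = √h₀ − (0.00151/(2A)) t.
√h = √5.47 − 0.00151·268/(2·0.367) = 2.3388 − 0.55134 = 1.7875.
h = 1.7875² = 3.1950 m.

3.20 m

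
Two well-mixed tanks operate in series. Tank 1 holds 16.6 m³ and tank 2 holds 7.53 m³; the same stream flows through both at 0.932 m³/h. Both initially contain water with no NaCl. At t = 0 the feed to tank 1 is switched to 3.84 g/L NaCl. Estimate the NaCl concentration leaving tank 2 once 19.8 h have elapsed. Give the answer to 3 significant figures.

1.80 g/L

Each tank obeys Vᵢ dCᵢ/dt = Q(Cᵢ₋₁ − Cᵢ), so τᵢ = Vᵢ/Q.
τ₁ = 16.6/0.932 = 17.811 h; τ₂ = 7.53/0.932 = 8.0794 h.
Solving the cascade with C₁(0)=C₂(0)=0 gives C₂(t) = C_in[1 − (τ₁ e^(−t/τ₁) − τ₂ e^(−t/τ₂))/(τ₁ − τ₂)].
At t = 19.8: e^(−t/τ₁) = 0.32901, e^(−t/τ₂) = 0.086235.
C₂ = 3.84·[1 − (17.811·0.32901 − 8.0794·0.086235)/(9.7318)] = 3.84·0.46943 = 1.8026 g/L.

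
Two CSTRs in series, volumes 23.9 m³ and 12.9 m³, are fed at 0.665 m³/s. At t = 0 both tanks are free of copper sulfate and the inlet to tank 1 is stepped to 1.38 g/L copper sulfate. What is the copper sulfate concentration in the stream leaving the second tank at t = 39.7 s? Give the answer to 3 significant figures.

Each tank obeys Vᵢ dCᵢ/dt = Q(Cᵢ₋₁ − Cᵢ), so τᵢ = Vᵢ/Q.
τ₁ = 23.9/0.665 = 35.940 s; τ₂ = 12.9/0.665 = 19.398 s.
Solving the cascade with C₁(0)=C₂(0)=0 gives C₂(t) = C_in[1 − (τ₁ e^(−t/τ₁) − τ₂ e^(−t/τ₂))/(τ₁ − τ₂)].
At t = 39.7: e^(−t/τ₁) = 0.33134, e^(−t/τ₂) = 0.12918.
C₂ = 1.38·[1 − (35.940·0.33134 − 19.398·0.12918)/(16.541)] = 1.38·0.43159 = 0.59560 g/L.

0.596 g/L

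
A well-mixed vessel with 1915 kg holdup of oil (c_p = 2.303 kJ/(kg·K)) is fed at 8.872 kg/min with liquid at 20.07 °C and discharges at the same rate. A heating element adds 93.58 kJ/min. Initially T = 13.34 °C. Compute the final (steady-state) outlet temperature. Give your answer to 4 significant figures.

M c_p dT/dt = ṁ c_p (T_in − T) + Q̇.
At steady state dT/dt = 0 ⇒ T_ss = T_in + Q̇/(ṁ c_p) = 20.07 + 93.58/(8.872·2.303) = 24.6500 °C.

24.65 °C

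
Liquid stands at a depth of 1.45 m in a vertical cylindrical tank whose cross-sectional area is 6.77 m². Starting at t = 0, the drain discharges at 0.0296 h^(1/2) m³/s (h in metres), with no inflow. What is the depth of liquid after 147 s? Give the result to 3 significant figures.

With no inflow, A dh/dt = −0.0296 √h.
This is separable: 2 d(√h)/dt = −0.0296/A, so √h = √h₀ − (0.0296/(2A)) t.
√h = √1.45 − 0.0296·147/(2·6.77) = 1.2042 − 0.32136 = 0.88280.
h = 0.88280² = 0.77934 m.

0.779 m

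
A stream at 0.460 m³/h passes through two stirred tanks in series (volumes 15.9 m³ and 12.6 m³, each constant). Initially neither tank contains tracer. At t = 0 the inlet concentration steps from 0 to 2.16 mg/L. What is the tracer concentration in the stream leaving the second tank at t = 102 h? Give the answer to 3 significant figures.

Time constants: τᵢ = Vᵢ/Q for each well-mixed tank.
τ₁ = 15.9/0.460 = 34.565 h; τ₂ = 12.6/0.460 = 27.391 h.
Tank 1: C₁ = C_in(1 − e^(−t/τ₁)). Tank 2 (τ₁ ≠ τ₂): C₂ = C_in[1 − (τ₁ e^(−t/τ₁) − τ₂ e^(−t/τ₂))/(τ₁ − τ₂)].
At t = 102: e^(−t/τ₁) = 0.052290, e^(−t/τ₂) = 0.024142.
C₂ = 2.16·[1 − (34.565·0.052290 − 27.391·0.024142)/(7.1739)] = 2.16·0.84023 = 1.8149 mg/L.

1.81 mg/L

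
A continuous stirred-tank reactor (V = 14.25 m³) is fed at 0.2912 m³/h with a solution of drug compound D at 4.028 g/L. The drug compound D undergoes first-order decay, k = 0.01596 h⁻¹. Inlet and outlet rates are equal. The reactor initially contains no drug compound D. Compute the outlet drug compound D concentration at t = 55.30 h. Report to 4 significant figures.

1.959 g/L

Accumulation = in − out − consumed: V dC/dt = Q C_in − Q C − k V C.
dC/dt = (Q/V) C_in − (Q/V + k) C; effective rate a = Q/V + k = 0.0204351 + 0.01596 = 0.0363951 h⁻¹.
C_ss = Q C_in/(Q + kV) = 2.26164 g/L; C(t) = C_ss + (C₀ − C_ss) e^(−a t).
C(55.30) = 2.26164 + (-2.26164)·e^(−0.0363951·55.30) = 2.26164 + (-2.26164)·0.133634 = 1.95941 g/L.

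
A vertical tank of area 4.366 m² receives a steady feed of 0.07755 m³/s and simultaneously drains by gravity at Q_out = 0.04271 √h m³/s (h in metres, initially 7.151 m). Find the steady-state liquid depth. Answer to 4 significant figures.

3.297 m

Level balance: A dh/dt = 0.07755 − 0.04271 √h. Setting dh/dt = 0:
Q_in = 0.04271 √h_ss ⇒ √h_ss = 0.07755/0.04271 = 1.81573.
h_ss = 1.81573² = 3.29689 m. (Since h₀ = 7.151 m > h_ss, the level will fall toward this value.)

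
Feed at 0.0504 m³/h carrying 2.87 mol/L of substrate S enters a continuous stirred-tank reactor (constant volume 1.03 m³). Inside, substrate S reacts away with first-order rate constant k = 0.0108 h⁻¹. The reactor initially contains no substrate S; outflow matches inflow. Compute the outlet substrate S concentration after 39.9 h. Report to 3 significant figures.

2.13 mol/L

Species balance: V dC/dt = Q C_in − Q C − k V C.
This is linear with rate a = Q/V + k = 0.059732 h⁻¹.
C_ss = Q C_in/(Q + kV) = 2.3511 mol/L; C(t) = C_ss + (C₀ − C_ss) e^(−a t).
C(39.9) = 2.3511 + (-2.3511)·e^(−0.059732·39.9) = 2.3511 + (-2.3511)·0.092245 = 2.1342 mol/L.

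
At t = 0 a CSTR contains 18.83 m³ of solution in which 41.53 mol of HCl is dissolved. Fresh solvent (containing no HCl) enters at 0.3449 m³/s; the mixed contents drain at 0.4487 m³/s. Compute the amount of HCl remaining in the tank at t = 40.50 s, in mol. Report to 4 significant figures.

Let m(t) be the amount of HCl. Volume: V(t) = V₀ + (Q_in − Q_out) t = 18.83 − 0.103800 t; V(40.50) = 14.6261 m³.
Species balance (pure solvent in): dm/dt = −Q_out · m/V(t).
dm/m = −Q_out dt/(V₀ − 0.103800 t); integrating gives ln(m/m₀) = −(Q_out/(Q_in−Q_out)) ln(V/V₀).
m = m₀ (V₀/V)^(Q_out/(Q_in−Q_out)) = 41.53 × (18.83/14.6261)^(-4.32274) = 13.9336 mol.

13.93 mol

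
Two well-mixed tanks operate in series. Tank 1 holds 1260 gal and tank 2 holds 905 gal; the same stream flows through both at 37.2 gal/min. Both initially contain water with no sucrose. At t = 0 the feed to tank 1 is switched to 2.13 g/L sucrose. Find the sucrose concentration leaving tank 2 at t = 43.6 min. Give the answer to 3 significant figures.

0.948 g/L

Time constants: τᵢ = Vᵢ/Q for each well-mixed tank.
τ₁ = 1260/37.2 = 33.871 min; τ₂ = 905/37.2 = 24.328 min.
Tank 1: C₁ = C_in(1 − e^(−t/τ₁)). Tank 2 (τ₁ ≠ τ₂): C₂ = C_in[1 − (τ₁ e^(−t/τ₁) − τ₂ e^(−t/τ₂))/(τ₁ − τ₂)].
At t = 43.6: e^(−t/τ₁) = 0.27603, e^(−t/τ₂) = 0.16660.
C₂ = 2.13·[1 − (33.871·0.27603 − 24.328·0.16660)/(9.5430)] = 2.13·0.44499 = 0.94782 g/L.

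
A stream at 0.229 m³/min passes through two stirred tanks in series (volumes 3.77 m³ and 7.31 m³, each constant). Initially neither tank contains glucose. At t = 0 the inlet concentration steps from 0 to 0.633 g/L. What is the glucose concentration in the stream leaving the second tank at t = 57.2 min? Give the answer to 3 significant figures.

Time constants: τᵢ = Vᵢ/Q for each well-mixed tank.
τ₁ = 3.77/0.229 = 16.463 min; τ₂ = 7.31/0.229 = 31.921 min.
Solving the cascade with C₁(0)=C₂(0)=0 gives C₂(t) = C_in[1 − (τ₁ e^(−t/τ₁) − τ₂ e^(−t/τ₂))/(τ₁ − τ₂)].
At t = 57.2: e^(−t/τ₁) = 0.030978, e^(−t/τ₂) = 0.16664.
C₂ = 0.633·[1 − (16.463·0.030978 − 31.921·0.16664)/(-15.459)] = 0.633·0.68888 = 0.43606 g/L.

0.436 g/L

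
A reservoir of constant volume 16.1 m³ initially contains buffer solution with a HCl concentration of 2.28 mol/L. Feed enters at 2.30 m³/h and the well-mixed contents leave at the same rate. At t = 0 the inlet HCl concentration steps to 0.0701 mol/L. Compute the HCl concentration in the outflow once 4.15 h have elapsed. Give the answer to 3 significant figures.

Transient balance on the dissolved component: V dC/dt = Q(C_in − C).
Time constant τ = V/Q = 16.1/2.30 = 7.0000 h.
This is linear first-order; C(t) = C_in + (C₀ − C_in) e^(−t/τ).
C(4.15) = 0.0701 + (2.28 − 0.0701)·e^(−4.15/7.0000) = 0.0701 + (2.2099)·0.55275 = 1.2916 mol/L.

1.29 mol/L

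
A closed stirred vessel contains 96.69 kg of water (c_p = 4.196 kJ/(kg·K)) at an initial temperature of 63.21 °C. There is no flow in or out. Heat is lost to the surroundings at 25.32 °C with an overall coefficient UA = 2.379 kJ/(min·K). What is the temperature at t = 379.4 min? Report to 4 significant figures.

M c_p dT/dt = −UA(T − T_amb).
dT/dt = (T_ss − T)/τ with T_ss = T_amb = 25.3200 °C, τ = M c_p/UA = 96.69·4.196/2.379 = 170.539 min.
T approaches T_ss exponentially: T(t) = T_ss + (T₀ − T_ss) e^(−t/τ).
T(379.4) = 25.3200 + (37.8900)·0.108098 = 29.4158 °C.

29.42 °C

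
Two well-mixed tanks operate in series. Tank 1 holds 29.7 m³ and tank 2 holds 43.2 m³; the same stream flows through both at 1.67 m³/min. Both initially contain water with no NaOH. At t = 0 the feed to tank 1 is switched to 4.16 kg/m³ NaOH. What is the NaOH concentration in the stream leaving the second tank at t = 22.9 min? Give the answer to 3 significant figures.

1.19 kg/m³

Time constants: τᵢ = Vᵢ/Q for each well-mixed tank.
τ₁ = 29.7/1.67 = 17.784 min; τ₂ = 43.2/1.67 = 25.868 min.
Tank 1: C₁ = C_in(1 − e^(−t/τ₁)). Tank 2 (τ₁ ≠ τ₂): C₂ = C_in[1 − (τ₁ e^(−t/τ₁) − τ₂ e^(−t/τ₂))/(τ₁ − τ₂)].
At t = 22.9: e^(−t/τ₁) = 0.27592, e^(−t/τ₂) = 0.41261.
C₂ = 4.16·[1 − (17.784·0.27592 − 25.868·0.41261)/(-8.0838)] = 4.16·0.28668 = 1.1926 kg/m³.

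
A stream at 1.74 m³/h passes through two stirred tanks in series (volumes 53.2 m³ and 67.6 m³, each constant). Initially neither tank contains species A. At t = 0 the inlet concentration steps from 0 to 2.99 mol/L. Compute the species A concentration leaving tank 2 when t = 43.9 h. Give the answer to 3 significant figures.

Species balance on tank i: dCᵢ/dt = (Cᵢ₋₁ − Cᵢ)/τᵢ with τᵢ = Vᵢ/Q.
τ₁ = 53.2/1.74 = 30.575 h; τ₂ = 67.6/1.74 = 38.851 h.
Tank 1: C₁ = C_in(1 − e^(−t/τ₁)). Tank 2 (τ₁ ≠ τ₂): C₂ = C_in[1 − (τ₁ e^(−t/τ₁) − τ₂ e^(−t/τ₂))/(τ₁ − τ₂)].
At t = 43.9: e^(−t/τ₁) = 0.23792, e^(−t/τ₂) = 0.32304.
C₂ = 2.99·[1 − (30.575·0.23792 − 38.851·0.32304)/(-8.2759)] = 2.99·0.36247 = 1.0838 mol/L.

1.08 mol/L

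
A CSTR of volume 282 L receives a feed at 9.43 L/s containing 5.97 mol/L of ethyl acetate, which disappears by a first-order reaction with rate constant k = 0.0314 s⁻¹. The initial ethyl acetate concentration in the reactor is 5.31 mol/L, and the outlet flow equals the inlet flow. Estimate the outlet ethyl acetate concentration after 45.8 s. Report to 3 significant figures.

Species balance: V dC/dt = Q C_in − Q C − k V C.
This is linear with rate a = Q/V + k = 0.064840 s⁻¹.
C_ss = Q C_in/(Q + kV) = 3.0789 mol/L; C(t) = C_ss + (C₀ − C_ss) e^(−a t).
C(45.8) = 3.0789 + (2.2311)·e^(−0.064840·45.8) = 3.0789 + (2.2311)·0.051321 = 3.1934 mol/L.

3.19 mol/L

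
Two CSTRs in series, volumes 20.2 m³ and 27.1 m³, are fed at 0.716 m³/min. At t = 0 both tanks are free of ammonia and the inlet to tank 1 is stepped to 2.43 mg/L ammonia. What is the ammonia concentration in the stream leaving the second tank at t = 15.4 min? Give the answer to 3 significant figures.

Species balance on tank i: dCᵢ/dt = (Cᵢ₋₁ − Cᵢ)/τᵢ with τᵢ = Vᵢ/Q.
τ₁ = 20.2/0.716 = 28.212 min; τ₂ = 27.1/0.716 = 37.849 min.
Solving the cascade with C₁(0)=C₂(0)=0 gives C₂(t) = C_in[1 − (τ₁ e^(−t/τ₁) − τ₂ e^(−t/τ₂))/(τ₁ − τ₂)].
At t = 15.4: e^(−t/τ₁) = 0.57934, e^(−t/τ₂) = 0.66573.
C₂ = 2.43·[1 − (28.212·0.57934 − 37.849·0.66573)/(-9.6369)] = 2.43·0.081386 = 0.19777 mg/L.

0.198 mg/L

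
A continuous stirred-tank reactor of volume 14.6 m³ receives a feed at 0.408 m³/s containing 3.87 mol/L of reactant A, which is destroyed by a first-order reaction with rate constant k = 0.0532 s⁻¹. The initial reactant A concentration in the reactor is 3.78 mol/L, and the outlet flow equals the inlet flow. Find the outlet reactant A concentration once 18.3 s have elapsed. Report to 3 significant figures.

1.89 mol/L

V dC/dt = Q(C_in − C) − k V C.
dC/dt = (Q/V) C_in − (Q/V + k) C; effective rate a = Q/V + k = 0.027945 + 0.0532 = 0.081145 s⁻¹.
C_ss = Q C_in/(Q + kV) = 1.3328 mol/L; C(t) = C_ss + (C₀ − C_ss) e^(−a t).
C(18.3) = 1.3328 + (2.4472)·e^(−0.081145·18.3) = 1.3328 + (2.4472)·0.22651 = 1.8871 mol/L.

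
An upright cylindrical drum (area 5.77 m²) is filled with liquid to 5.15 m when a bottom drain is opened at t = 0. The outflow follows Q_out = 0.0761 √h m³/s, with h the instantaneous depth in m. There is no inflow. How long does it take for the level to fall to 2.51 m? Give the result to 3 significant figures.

A dh/dt = −Q_out = −0.0761 √h.
Separate and integrate: 2(√h − √h₀) = −(0.0761/A) t.
t = 2A(√h₀ − √h)/0.0761 = 2·5.77·(√5.15 − √2.51)/0.0761
  = 11.540 × (2.2694 − 1.5843) / 0.0761 = 103.88 s.

104 s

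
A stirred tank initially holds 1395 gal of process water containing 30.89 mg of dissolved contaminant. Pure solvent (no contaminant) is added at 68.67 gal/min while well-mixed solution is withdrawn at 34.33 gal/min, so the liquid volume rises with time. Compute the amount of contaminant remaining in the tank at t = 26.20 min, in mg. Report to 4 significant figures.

18.78 mg

Total volume: dV/dt = Q_in − Q_out = 34.3400 gal/min, so V(t) = 1395 + 34.3400 t and V(26.20) = 2294.71 gal.
Solute balance: dm/dt = 0 − Q_out C = −Q_out m/V(t).
Separate: dm/m = −Q_out dt/V(t) ⇒ ln(m/m₀) = −(Q_out/(Q_in−Q_out)) ln(V/V₀).
m = m₀ (V₀/V)^(Q_out/(Q_in−Q_out)) = 30.89 × (1395/2294.71)^(0.999709) = 18.7814 mg.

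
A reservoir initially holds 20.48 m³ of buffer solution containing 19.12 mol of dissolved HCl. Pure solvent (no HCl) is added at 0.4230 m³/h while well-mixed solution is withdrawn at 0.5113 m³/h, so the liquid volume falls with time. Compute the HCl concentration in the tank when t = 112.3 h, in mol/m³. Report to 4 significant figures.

0.03916 mol/m³

Total volume: dV/dt = Q_in − Q_out = -0.0883000 m³/h, so V(t) = 20.48 − 0.0883000 t and V(112.3) = 10.5639 m³.
No HCl enters, so dm/dt = −Q_out · (m/V).
dm/m = −Q_out dt/(V₀ − 0.0883000 t); integrating gives ln(m/m₀) = −(Q_out/(Q_in−Q_out)) ln(V/V₀).
m = m₀ (V₀/V)^(Q_out/(Q_in−Q_out)) = 19.12 × (20.48/10.5639)^(-5.79049) = 0.413707 mol.
C = m/V = 0.413707/10.5639 = 0.0391623 mol/m³.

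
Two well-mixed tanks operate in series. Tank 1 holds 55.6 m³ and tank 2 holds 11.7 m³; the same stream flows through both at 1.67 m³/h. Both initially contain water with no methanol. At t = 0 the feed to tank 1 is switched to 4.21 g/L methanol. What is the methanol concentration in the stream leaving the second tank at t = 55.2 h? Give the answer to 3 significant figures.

3.19 g/L

Time constants: τᵢ = Vᵢ/Q for each well-mixed tank.
τ₁ = 55.6/1.67 = 33.293 h; τ₂ = 11.7/1.67 = 7.0060 h.
Solving the cascade with C₁(0)=C₂(0)=0 gives C₂(t) = C_in[1 − (τ₁ e^(−t/τ₁) − τ₂ e^(−t/τ₂))/(τ₁ − τ₂)].
At t = 55.2: e^(−t/τ₁) = 0.19052, e^(−t/τ₂) = 0.00037862.
C₂ = 4.21·[1 − (33.293·0.19052 − 7.0060·0.00037862)/(26.287)] = 4.21·0.75880 = 3.1946 g/L.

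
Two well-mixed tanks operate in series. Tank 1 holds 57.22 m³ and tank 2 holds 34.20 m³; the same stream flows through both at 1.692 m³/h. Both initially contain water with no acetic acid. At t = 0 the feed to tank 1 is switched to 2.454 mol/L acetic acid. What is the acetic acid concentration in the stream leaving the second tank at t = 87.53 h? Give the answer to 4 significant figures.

2.044 mol/L

Time constants: τᵢ = Vᵢ/Q for each well-mixed tank.
τ₁ = 57.22/1.692 = 33.8180 h; τ₂ = 34.20/1.692 = 20.2128 h.
Solving the cascade with C₁(0)=C₂(0)=0 gives C₂(t) = C_in[1 − (τ₁ e^(−t/τ₁) − τ₂ e^(−t/τ₂))/(τ₁ − τ₂)].
At t = 87.53: e^(−t/τ₁) = 0.0751500, e^(−t/τ₂) = 0.0131619.
C₂ = 2.454·[1 − (33.8180·0.0751500 − 20.2128·0.0131619)/(13.6052)] = 2.454·0.832756 = 2.04358 mol/L.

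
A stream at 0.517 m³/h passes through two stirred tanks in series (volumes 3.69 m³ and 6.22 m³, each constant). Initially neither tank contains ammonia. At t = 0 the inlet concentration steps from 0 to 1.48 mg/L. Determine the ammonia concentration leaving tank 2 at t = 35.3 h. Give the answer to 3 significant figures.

Species balance on tank i: dCᵢ/dt = (Cᵢ₋₁ − Cᵢ)/τᵢ with τᵢ = Vᵢ/Q.
τ₁ = 3.69/0.517 = 7.1373 h; τ₂ = 6.22/0.517 = 12.031 h.
Solving the cascade with C₁(0)=C₂(0)=0 gives C₂(t) = C_in[1 − (τ₁ e^(−t/τ₁) − τ₂ e^(−t/τ₂))/(τ₁ − τ₂)].
At t = 35.3: e^(−t/τ₁) = 0.0071130, e^(−t/τ₂) = 0.053179.
C₂ = 1.48·[1 − (7.1373·0.0071130 − 12.031·0.053179)/(-4.8936)] = 1.48·0.87963 = 1.3019 mg/L.

1.30 mg/L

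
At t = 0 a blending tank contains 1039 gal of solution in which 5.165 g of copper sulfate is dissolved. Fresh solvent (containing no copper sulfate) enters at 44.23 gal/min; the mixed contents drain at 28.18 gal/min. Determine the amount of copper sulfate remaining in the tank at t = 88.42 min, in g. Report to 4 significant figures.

1.139 g

Total volume: dV/dt = Q_in − Q_out = 16.0500 gal/min, so V(t) = 1039 + 16.0500 t and V(88.42) = 2458.14 gal.
Species balance (pure solvent in): dm/dt = −Q_out · m/V(t).
dm/m = −Q_out dt/(V₀ + 16.0500 t); integrating gives ln(m/m₀) = −(Q_out/(Q_in−Q_out)) ln(V/V₀).
m = m₀ (V₀/V)^(Q_out/(Q_in−Q_out)) = 5.165 × (1039/2458.14)^(1.75576) = 1.13875 g.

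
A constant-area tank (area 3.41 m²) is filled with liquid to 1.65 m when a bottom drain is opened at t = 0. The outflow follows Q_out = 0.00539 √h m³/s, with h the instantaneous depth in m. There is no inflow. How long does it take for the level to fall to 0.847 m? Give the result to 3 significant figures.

461 s

A dh/dt = −Q_out = −0.00539 √h.
∫ h^(−1/2) dh = −(0.00539/A) ∫ dt, giving 2√h = 2√h₀ − (0.00539/A) t.
t = 2A(√h₀ − √h)/0.00539 = 2·3.41·(√1.65 − √0.847)/0.00539
  = 6.8200 × (1.2845 − 0.92033) / 0.00539 = 460.82 s.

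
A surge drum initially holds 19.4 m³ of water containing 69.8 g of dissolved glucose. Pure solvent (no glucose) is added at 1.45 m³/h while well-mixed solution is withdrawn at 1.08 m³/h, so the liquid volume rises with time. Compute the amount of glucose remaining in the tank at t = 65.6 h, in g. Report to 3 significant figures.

6.53 g

Let m(t) be the amount of glucose. Volume: V(t) = V₀ + (Q_in − Q_out) t = 19.4 + 0.37000 t; V(65.6) = 43.672 m³.
Species balance (pure solvent in): dm/dt = −Q_out · m/V(t).
dm/m = −Q_out dt/(V₀ + 0.37000 t); integrating gives ln(m/m₀) = −(Q_out/(Q_in−Q_out)) ln(V/V₀).
m = m₀ (V₀/V)^(Q_out/(Q_in−Q_out)) = 69.8 × (19.4/43.672)^(2.9189) = 6.5347 g.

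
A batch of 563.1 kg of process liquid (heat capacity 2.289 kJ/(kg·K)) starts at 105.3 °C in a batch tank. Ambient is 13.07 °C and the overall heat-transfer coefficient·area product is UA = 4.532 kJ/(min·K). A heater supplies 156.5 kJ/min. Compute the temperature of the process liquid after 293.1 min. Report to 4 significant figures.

68.19 °C

Lumped-capacitance energy balance: M c_p dT/dt = UA(T_amb − T) + Q̇.
dT/dt = (T_ss − T)/τ with T_ss = T_amb + Q̇/UA = 13.07 + 156.5/4.532 = 47.6022 °C, τ = M c_p/UA = 563.1·2.289/4.532 = 284.408 min.
Solution: T(t) = T_ss + (T₀ − T_ss) e^(−t/τ).
T(293.1) = 47.6022 + (57.6978)·0.356806 = 68.1891 °C.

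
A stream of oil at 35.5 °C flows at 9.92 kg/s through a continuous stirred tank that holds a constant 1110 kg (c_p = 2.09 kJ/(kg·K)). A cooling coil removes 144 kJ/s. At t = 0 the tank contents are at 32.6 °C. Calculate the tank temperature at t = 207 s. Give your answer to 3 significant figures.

29.2 °C

Unsteady energy balance on the tank contents: M c_p dT/dt = ṁ c_p (T_in − T) − 144.
Rearrange: dT/dt = (T_ss − T)/τ with τ = M/ṁ = 111.90 s and T_ss = T_in − Q̇/(ṁ c_p) = 28.554 °C.
This is linear first-order; T(t) = T_ss + (T₀ − T_ss) e^(−t/τ).
T(207) = 28.554 + (4.0455)·e^(−207/111.90) = 28.554 + (4.0455)·0.15725 = 29.191 °C.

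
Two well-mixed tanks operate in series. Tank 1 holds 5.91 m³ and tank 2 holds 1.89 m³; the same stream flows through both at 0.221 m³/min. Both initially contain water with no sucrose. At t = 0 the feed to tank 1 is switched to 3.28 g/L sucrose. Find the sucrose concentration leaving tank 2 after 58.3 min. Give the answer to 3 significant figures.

Each tank obeys Vᵢ dCᵢ/dt = Q(Cᵢ₋₁ − Cᵢ), so τᵢ = Vᵢ/Q.
τ₁ = 5.91/0.221 = 26.742 min; τ₂ = 1.89/0.221 = 8.5520 min.
Solving the cascade with C₁(0)=C₂(0)=0 gives C₂(t) = C_in[1 − (τ₁ e^(−t/τ₁) − τ₂ e^(−t/τ₂))/(τ₁ − τ₂)].
At t = 58.3: e^(−t/τ₁) = 0.11303, e^(−t/τ₂) = 0.0010949.
C₂ = 3.28·[1 − (26.742·0.11303 − 8.5520·0.0010949)/(18.190)] = 3.28·0.83434 = 2.7366 g/L.

2.74 g/L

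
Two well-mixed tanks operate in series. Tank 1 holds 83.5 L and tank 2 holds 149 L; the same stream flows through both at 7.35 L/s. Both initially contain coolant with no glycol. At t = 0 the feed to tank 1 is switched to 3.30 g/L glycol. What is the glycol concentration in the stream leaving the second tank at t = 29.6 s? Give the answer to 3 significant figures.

1.87 g/L

Time constants: τᵢ = Vᵢ/Q for each well-mixed tank.
τ₁ = 83.5/7.35 = 11.361 s; τ₂ = 149/7.35 = 20.272 s.
Tank 1: C₁ = C_in(1 − e^(−t/τ₁)). Tank 2 (τ₁ ≠ τ₂): C₂ = C_in[1 − (τ₁ e^(−t/τ₁) − τ₂ e^(−t/τ₂))/(τ₁ − τ₂)].
At t = 29.6: e^(−t/τ₁) = 0.073866, e^(−t/τ₂) = 0.23221.
C₂ = 3.30·[1 − (11.361·0.073866 − 20.272·0.23221)/(-8.9116)] = 3.30·0.56594 = 1.8676 g/L.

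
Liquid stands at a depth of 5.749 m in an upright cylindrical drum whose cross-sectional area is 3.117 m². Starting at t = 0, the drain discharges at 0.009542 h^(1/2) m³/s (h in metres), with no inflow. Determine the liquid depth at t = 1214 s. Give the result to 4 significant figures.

0.2911 m

A dh/dt = −Q_out = −0.009542 √h.
This is separable: 2 d(√h)/dt = −0.009542/A, so √h = √h₀ − (0.009542/(2A)) t.
√h = √5.749 − 0.009542·1214/(2·3.117) = 2.39771 − 1.85820 = 0.539512.
h = 0.539512² = 0.291073 m.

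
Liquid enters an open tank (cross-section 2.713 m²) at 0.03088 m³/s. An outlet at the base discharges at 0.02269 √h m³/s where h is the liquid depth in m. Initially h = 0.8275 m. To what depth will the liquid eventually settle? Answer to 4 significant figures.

1.852 m

A dh/dt = Q_in − 0.02269 √h. Steady state requires inflow = outflow:
Q_in = 0.02269 √h_ss ⇒ √h_ss = 0.03088/0.02269 = 1.36095.
h_ss = 1.36095² = 1.85219 m. (Since h₀ = 0.8275 m < h_ss, the level will rise toward this value.)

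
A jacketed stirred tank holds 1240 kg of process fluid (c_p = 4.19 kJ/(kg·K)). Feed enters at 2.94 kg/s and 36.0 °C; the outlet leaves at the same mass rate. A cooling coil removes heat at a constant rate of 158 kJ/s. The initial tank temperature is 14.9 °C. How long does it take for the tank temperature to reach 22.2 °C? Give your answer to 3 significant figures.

902 s

M c_p dT/dt = ṁ c_p (T_in − T) − Q̇.
τ = M/ṁ = 421.77 s; T_ss = T_in − Q̇/(ṁ c_p) = 23.174 °C.
T(t) = T_ss + (T₀ − T_ss) e^(−t/τ). Set T = 22.2:
e^(−t/τ) = (22.2 − 23.174)/(14.9 − 23.174) = 0.11770
t = −421.77 · ln(0.11770) = 902.41 s.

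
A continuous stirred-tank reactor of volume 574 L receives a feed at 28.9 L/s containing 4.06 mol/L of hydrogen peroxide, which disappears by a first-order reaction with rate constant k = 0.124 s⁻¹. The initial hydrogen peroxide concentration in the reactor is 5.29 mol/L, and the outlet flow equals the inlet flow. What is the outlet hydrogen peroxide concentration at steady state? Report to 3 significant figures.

Species balance: V dC/dt = Q C_in − Q C − k V C.
Steady state (dC/dt = 0): C_ss = Q C_in/(Q + kV) = C_in/(1 + kV/Q).
C_ss = 28.9·4.06/(28.9 + 0.124·574) = 117.33/100.08 = 1.1724 mol/L.

1.17 mol/L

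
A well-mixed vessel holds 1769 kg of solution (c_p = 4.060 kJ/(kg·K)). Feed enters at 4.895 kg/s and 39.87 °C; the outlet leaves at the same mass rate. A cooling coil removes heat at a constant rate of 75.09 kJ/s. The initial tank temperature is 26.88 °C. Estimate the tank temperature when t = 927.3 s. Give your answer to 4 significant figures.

Heat balance on the well-mixed liquid: M c_p dT/dt = ṁ c_p (T_in − T) − 75.09.
τ = M/ṁ = 361.389 s; T_ss = T_in − Q̇/(ṁ c_p) = 39.87 − 75.09/(4.895·4.060) = 36.0916 °C.
Solution: T(t) = T_ss + (T₀ − T_ss) e^(−t/τ).
T(927.3) = 36.0916 + (-9.21164)·e^(−927.3/361.389) = 36.0916 + (-9.21164)·0.0768475 = 35.3837 °C.

35.38 °C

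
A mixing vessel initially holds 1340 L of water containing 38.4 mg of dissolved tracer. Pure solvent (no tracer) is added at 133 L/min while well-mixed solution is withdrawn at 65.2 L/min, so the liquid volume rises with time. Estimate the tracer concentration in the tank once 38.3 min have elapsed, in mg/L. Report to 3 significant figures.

0.00346 mg/L

Let m(t) be the amount of tracer. Volume: V(t) = V₀ + (Q_in − Q_out) t = 1340 + 67.800 t; V(38.3) = 3936.7 L.
Solute balance: dm/dt = 0 − Q_out C = −Q_out m/V(t).
Separate: dm/m = −Q_out dt/V(t) ⇒ ln(m/m₀) = −(Q_out/(Q_in−Q_out)) ln(V/V₀).
m = m₀ (V₀/V)^(Q_out/(Q_in−Q_out)) = 38.4 × (1340/3936.7)^(0.96165) = 13.622 mg.
C = m/V = 13.622/3936.7 = 0.0034603 mg/L.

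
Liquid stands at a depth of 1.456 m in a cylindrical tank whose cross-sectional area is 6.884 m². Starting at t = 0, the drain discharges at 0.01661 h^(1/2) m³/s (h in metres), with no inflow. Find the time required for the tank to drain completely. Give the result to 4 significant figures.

A dh/dt = −Q_out = −0.01661 √h.
Separate and integrate: 2(√h − √h₀) = −(0.01661/A) t.
Tank is empty when √h = 0: t_empty = 2A√h₀/0.01661.
t_empty = 2·6.884·√1.456/0.01661 = 13.7680·1.20665/0.01661 = 1000.19 s.

1000 s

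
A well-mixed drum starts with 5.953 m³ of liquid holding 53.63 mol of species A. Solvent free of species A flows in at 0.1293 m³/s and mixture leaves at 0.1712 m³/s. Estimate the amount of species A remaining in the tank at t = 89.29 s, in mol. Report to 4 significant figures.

Let m(t) be the amount of species A. Volume: V(t) = V₀ + (Q_in − Q_out) t = 5.953 − 0.0419000 t; V(89.29) = 2.21175 m³.
No species A enters, so dm/dt = −Q_out · (m/V).
dm/m = −Q_out dt/(V₀ − 0.0419000 t); integrating gives ln(m/m₀) = −(Q_out/(Q_in−Q_out)) ln(V/V₀).
m = m₀ (V₀/V)^(Q_out/(Q_in−Q_out)) = 53.63 × (5.953/2.21175)^(-4.08592) = 0.938561 mol.

0.9386 mol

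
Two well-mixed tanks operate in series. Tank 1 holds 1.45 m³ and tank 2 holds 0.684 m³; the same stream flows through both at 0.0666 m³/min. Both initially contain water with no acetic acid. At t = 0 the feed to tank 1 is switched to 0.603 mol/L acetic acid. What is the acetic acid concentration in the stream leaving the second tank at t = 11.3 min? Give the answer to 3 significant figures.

0.103 mol/L

Each tank obeys Vᵢ dCᵢ/dt = Q(Cᵢ₋₁ − Cᵢ), so τᵢ = Vᵢ/Q.
τ₁ = 1.45/0.0666 = 21.772 min; τ₂ = 0.684/0.0666 = 10.270 min.
Tank 1: C₁ = C_in(1 − e^(−t/τ₁)). Tank 2 (τ₁ ≠ τ₂): C₂ = C_in[1 − (τ₁ e^(−t/τ₁) − τ₂ e^(−t/τ₂))/(τ₁ − τ₂)].
At t = 11.3: e^(−t/τ₁) = 0.59510, e^(−t/τ₂) = 0.33278.
C₂ = 0.603·[1 − (21.772·0.59510 − 10.270·0.33278)/(11.502)] = 0.603·0.17066 = 0.10291 mol/L.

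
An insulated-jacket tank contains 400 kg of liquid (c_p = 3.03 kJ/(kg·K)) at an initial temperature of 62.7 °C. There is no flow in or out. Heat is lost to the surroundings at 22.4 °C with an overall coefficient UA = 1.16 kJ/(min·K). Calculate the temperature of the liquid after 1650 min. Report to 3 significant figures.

30.7 °C

Energy balance: M c_p dT/dt = −UA(T − T_amb).
dT/dt = (T_ss − T)/τ with T_ss = T_amb = 22.400 °C, τ = M c_p/UA = 400·3.03/1.16 = 1044.8 min.
Integrating: T(t) = T_ss + (T₀ − T_ss) e^(−t/τ).
T(1650) = 22.400 + (40.300)·0.20614 = 30.707 °C.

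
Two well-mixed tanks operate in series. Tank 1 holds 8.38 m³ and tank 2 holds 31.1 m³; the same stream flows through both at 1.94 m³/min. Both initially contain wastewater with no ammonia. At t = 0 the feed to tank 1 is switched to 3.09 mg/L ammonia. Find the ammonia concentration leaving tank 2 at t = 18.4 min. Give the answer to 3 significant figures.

Time constants: τᵢ = Vᵢ/Q for each well-mixed tank.
τ₁ = 8.38/1.94 = 4.3196 min; τ₂ = 31.1/1.94 = 16.031 min.
Tank 1: C₁ = C_in(1 − e^(−t/τ₁)). Tank 2 (τ₁ ≠ τ₂): C₂ = C_in[1 − (τ₁ e^(−t/τ₁) − τ₂ e^(−t/τ₂))/(τ₁ − τ₂)].
At t = 18.4: e^(−t/τ₁) = 0.014127, e^(−t/τ₂) = 0.31734.
C₂ = 3.09·[1 − (4.3196·0.014127 − 16.031·0.31734)/(-11.711)] = 3.09·0.57082 = 1.7638 mg/L.

1.76 mg/L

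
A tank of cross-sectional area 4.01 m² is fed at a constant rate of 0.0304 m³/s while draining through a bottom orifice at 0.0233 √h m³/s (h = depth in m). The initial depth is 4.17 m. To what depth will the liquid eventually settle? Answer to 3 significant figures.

A dh/dt = Q_in − 0.0233 √h. Steady state requires inflow = outflow:
Q_in = 0.0233 √h_ss ⇒ √h_ss = 0.0304/0.0233 = 1.3047.
h_ss = 1.3047² = 1.7023 m. (Since h₀ = 4.17 m > h_ss, the level will fall toward this value.)

1.70 m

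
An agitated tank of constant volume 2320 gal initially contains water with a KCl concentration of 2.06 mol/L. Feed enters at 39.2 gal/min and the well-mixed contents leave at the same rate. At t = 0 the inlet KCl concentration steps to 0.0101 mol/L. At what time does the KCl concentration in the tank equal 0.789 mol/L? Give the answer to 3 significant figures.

57.3 min

Unsteady species balance (constant V, well mixed): V dC/dt = Q(C_in − C), so τ = V/Q = 59.184 min.
C(t) = C_in + (C₀ − C_in) e^(−t/τ). Set C = 0.789 and solve for t:
e^(−t/τ) = (C − C_in)/(C₀ − C_in) = (0.789 − 0.0101)/(2.06 − 0.0101) = 0.37997
t = −τ ln(…) = 59.184 × 0.96766 = 57.270 min.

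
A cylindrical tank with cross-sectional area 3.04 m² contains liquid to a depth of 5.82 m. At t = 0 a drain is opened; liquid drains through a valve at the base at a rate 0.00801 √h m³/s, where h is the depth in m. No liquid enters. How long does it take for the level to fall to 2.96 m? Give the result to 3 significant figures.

525 s

With no inflow, A dh/dt = −0.00801 √h.
∫ h^(−1/2) dh = −(0.00801/A) ∫ dt, giving 2√h = 2√h₀ − (0.00801/A) t.
t = 2A(√h₀ − √h)/0.00801 = 2·3.04·(√5.82 − √2.96)/0.00801
  = 6.0800 × (2.4125 − 1.7205) / 0.00801 = 525.27 s.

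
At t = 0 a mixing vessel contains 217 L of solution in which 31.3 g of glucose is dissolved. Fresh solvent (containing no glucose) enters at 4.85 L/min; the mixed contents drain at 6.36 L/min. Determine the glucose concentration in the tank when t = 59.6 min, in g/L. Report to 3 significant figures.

0.0258 g/L

Total volume: dV/dt = Q_in − Q_out = -1.5100 L/min, so V(t) = 217 − 1.5100 t and V(59.6) = 127.00 L.
Solute balance: dm/dt = 0 − Q_out C = −Q_out m/V(t).
Separate: dm/m = −Q_out dt/V(t) ⇒ ln(m/m₀) = −(Q_out/(Q_in−Q_out)) ln(V/V₀).
m = m₀ (V₀/V)^(Q_out/(Q_in−Q_out)) = 31.3 × (217/127.00)^(-4.2119) = 3.2785 g.
C = m/V = 3.2785/127.00 = 0.025814 g/L.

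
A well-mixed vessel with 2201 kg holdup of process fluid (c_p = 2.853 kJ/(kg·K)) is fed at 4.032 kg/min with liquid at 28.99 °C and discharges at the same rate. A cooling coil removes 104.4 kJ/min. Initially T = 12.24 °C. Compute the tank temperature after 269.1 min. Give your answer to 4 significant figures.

15.23 °C

Unsteady energy balance on the tank contents: M c_p dT/dt = ṁ c_p (T_in − T) − 104.4.
Rearrange: dT/dt = (T_ss − T)/τ with τ = M/ṁ = 545.883 min and T_ss = T_in − Q̇/(ṁ c_p) = 19.9143 °C.
This is linear first-order; T(t) = T_ss + (T₀ − T_ss) e^(−t/τ).
T(269.1) = 19.9143 + (-7.67434)·e^(−269.1/545.883) = 19.9143 + (-7.67434)·0.610814 = 15.2267 °C.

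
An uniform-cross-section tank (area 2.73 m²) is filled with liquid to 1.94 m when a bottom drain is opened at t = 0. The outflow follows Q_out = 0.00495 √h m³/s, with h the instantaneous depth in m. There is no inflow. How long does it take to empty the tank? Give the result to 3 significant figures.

With no inflow, A dh/dt = −0.00495 √h.
This is separable: 2 d(√h)/dt = −0.00495/A, so √h = √h₀ − (0.00495/(2A)) t.
Set h = 0: 2√h₀ = (0.00495/A) t_empty ⇒ t_empty = 2A√h₀/0.00495.
t_empty = 2·2.73·√1.94/0.00495 = 5.4600·1.3928/0.00495 = 1536.3 s.

1540 s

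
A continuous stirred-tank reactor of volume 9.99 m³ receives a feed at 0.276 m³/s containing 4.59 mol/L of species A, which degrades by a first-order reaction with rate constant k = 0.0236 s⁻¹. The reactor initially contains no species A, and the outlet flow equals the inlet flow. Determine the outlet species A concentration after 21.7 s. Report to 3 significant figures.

Species balance: V dC/dt = Q C_in − Q C − k V C.
This is linear with rate a = Q/V + k = 0.051228 s⁻¹.
C_ss = Q C_in/(Q + kV) = 2.4754 mol/L; C(t) = C_ss + (C₀ − C_ss) e^(−a t).
C(21.7) = 2.4754 + (-2.4754)·e^(−0.051228·21.7) = 2.4754 + (-2.4754)·0.32902 = 1.6610 mol/L.

1.66 mol/L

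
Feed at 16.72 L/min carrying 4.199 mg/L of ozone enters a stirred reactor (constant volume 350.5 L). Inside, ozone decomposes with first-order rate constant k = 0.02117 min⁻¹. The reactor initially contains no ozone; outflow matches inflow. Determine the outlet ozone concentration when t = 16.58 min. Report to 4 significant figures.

1.980 mg/L

Accumulation = in − out − consumed: V dC/dt = Q C_in − Q C − k V C.
This is linear with rate a = Q/V + k = 0.0688733 min⁻¹.
C_ss = Q C_in/(Q + kV) = 2.90833 mg/L; C(t) = C_ss + (C₀ − C_ss) e^(−a t).
C(16.58) = 2.90833 + (-2.90833)·e^(−0.0688733·16.58) = 2.90833 + (-2.90833)·0.319206 = 1.97997 mg/L.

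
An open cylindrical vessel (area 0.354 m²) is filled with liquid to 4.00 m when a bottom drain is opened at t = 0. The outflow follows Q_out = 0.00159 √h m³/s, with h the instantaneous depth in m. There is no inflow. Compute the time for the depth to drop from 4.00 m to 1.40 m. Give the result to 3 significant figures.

364 s

With no inflow, A dh/dt = −0.00159 √h.
Separate and integrate: 2(√h − √h₀) = −(0.00159/A) t.
t = 2A(√h₀ − √h)/0.00159 = 2·0.354·(√4.00 − √1.40)/0.00159
  = 0.70800 × (2.0000 − 1.1832) / 0.00159 = 363.70 s.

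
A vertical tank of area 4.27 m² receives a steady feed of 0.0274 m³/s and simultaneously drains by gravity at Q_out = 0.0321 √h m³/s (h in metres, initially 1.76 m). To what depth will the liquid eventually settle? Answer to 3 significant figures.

A dh/dt = Q_in − 0.0321 √h. Steady state requires inflow = outflow:
Q_in = 0.0321 √h_ss ⇒ √h_ss = 0.0274/0.0321 = 0.85358.
h_ss = 0.85358² = 0.72860 m. (Since h₀ = 1.76 m > h_ss, the level will fall toward this value.)

0.729 m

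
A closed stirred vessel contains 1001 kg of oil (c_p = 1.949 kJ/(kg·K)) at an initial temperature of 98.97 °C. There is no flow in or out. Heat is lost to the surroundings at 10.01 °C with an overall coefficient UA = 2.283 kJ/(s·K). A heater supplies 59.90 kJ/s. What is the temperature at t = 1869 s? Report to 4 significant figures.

43.29 °C

Unsteady energy balance on the tank contents: M c_p dT/dt = −UA(T − T_amb) + Q̇.
dT/dt = (T_ss − T)/τ with T_ss = T_amb + Q̇/UA = 10.01 + 59.90/2.283 = 36.2474 °C, τ = M c_p/UA = 1001·1.949/2.283 = 854.555 s.
This is linear first-order; T(t) = T_ss + (T₀ − T_ss) e^(−t/τ).
T(1869) = 36.2474 + (62.7226)·0.112241 = 43.2875 °C.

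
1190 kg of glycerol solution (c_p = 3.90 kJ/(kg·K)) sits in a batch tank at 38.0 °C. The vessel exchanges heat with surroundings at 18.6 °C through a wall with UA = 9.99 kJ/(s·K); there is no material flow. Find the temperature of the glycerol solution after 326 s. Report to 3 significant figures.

First-law balance (no shaft work): M c_p dT/dt = −UA(T − T_amb).
dT/dt = (T_ss − T)/τ with T_ss = T_amb = 18.600 °C, τ = M c_p/UA = 1190·3.90/9.99 = 464.56 s.
This is linear first-order; T(t) = T_ss + (T₀ − T_ss) e^(−t/τ).
T(326) = 18.600 + (19.400)·0.49573 = 28.217 °C.

28.2 °C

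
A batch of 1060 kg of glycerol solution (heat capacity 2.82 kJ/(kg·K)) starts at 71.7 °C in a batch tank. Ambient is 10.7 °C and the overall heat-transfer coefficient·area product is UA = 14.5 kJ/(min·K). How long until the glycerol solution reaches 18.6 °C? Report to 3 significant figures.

421 min

Lumped-capacitance energy balance: M c_p dT/dt = UA(T_amb − T).
τ = M c_p/UA = 206.15 min; T_ss = T_amb = 10.700 °C.
T(t) = T_ss + (T₀ − T_ss)e^(−t/τ); set T = 18.6:
t = −τ ln[(T − T_ss)/(T₀ − T_ss)] = −206.15 · ln(0.12951) = 421.38 min.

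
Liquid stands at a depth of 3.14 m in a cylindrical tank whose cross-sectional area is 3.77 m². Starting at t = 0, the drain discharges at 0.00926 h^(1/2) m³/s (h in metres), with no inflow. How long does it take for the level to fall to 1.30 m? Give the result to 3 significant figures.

514 s

A dh/dt = −Q_out = −0.00926 √h.
This is separable: 2 d(√h)/dt = −0.00926/A, so √h = √h₀ − (0.00926/(2A)) t.
t = 2A(√h₀ − √h)/0.00926 = 2·3.77·(√3.14 − √1.30)/0.00926
  = 7.5400 × (1.7720 − 1.1402) / 0.00926 = 514.47 s.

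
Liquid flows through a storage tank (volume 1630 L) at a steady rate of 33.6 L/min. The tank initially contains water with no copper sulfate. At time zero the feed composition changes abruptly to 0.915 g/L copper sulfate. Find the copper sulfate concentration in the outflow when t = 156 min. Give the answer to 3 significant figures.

Species balance on the tank: V dC/dt = Q(C_in − C).
So dC/dt = (C_in − C)/τ with τ = V/Q = 1630/33.6 = 48.512 min.
Solution: C(t) = C_in + (C₀ − C_in) e^(−t/τ).
C(156) = 0.915 + (0 − 0.915)·e^(−156/48.512) = 0.915 + (-0.91500)·0.040127 = 0.87828 g/L.

0.878 g/L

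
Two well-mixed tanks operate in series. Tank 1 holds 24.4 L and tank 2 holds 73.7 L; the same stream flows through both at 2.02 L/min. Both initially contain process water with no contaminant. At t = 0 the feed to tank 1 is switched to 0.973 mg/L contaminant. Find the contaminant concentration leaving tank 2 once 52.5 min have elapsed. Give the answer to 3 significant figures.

Each tank obeys Vᵢ dCᵢ/dt = Q(Cᵢ₋₁ − Cᵢ), so τᵢ = Vᵢ/Q.
τ₁ = 24.4/2.02 = 12.079 min; τ₂ = 73.7/2.02 = 36.485 min.
Tank 1: C₁ = C_in(1 − e^(−t/τ₁)). Tank 2 (τ₁ ≠ τ₂): C₂ = C_in[1 − (τ₁ e^(−t/τ₁) − τ₂ e^(−t/τ₂))/(τ₁ − τ₂)].
At t = 52.5: e^(−t/τ₁) = 0.012955, e^(−t/τ₂) = 0.23718.
C₂ = 0.973·[1 − (12.079·0.012955 − 36.485·0.23718)/(-24.406)] = 0.973·0.65185 = 0.63425 mg/L.

0.634 mg/L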